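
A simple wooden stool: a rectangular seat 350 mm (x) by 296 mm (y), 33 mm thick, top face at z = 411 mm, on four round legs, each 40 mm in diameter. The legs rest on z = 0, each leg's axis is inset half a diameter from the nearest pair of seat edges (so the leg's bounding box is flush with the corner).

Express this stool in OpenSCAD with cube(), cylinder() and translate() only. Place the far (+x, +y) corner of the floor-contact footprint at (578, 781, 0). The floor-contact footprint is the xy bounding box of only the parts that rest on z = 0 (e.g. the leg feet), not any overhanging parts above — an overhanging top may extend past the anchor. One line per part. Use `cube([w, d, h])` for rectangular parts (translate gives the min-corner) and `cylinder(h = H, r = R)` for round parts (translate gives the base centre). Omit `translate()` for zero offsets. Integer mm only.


// leg_h = 411 - 33 = 378
translate([228, 485, 378]) cube([350, 296, 33]);
translate([248, 505, 0]) cylinder(h = 378, r = 20);
translate([558, 505, 0]) cylinder(h = 378, r = 20);
translate([248, 761, 0]) cylinder(h = 378, r = 20);
translate([558, 761, 0]) cylinder(h = 378, r = 20);


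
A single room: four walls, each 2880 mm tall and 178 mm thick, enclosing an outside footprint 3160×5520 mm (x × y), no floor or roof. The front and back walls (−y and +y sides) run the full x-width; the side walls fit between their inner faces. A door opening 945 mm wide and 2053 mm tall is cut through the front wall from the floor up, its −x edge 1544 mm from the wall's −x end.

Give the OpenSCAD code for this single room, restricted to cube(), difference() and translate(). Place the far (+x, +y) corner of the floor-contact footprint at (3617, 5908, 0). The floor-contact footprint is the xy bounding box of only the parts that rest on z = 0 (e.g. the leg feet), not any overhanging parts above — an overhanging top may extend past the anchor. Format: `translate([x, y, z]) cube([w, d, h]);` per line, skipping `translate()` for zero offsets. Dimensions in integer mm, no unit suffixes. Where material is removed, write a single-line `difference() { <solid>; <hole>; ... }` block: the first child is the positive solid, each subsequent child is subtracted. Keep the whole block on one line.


difference() { translate([457, 388, 0]) cube([3160, 178, 2880]); translate([2001, 388, 0]) cube([945, 178, 2053]); }
translate([457, 5730, 0]) cube([3160, 178, 2880]);
translate([457, 566, 0]) cube([178, 5164, 2880]);
translate([3439, 566, 0]) cube([178, 5164, 2880]);


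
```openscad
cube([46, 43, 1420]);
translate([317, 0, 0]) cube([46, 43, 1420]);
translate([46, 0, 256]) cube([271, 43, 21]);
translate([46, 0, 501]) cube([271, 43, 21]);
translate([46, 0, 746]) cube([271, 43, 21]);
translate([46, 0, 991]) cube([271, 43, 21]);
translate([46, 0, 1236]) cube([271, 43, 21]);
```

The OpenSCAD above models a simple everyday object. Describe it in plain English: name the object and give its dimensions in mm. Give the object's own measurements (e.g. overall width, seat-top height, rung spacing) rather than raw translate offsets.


A straight ladder. Two 46×43 mm vertical rails, 1420 mm tall, stand 363 mm apart (outside-to-outside) with their front faces coplanar on the −y side. 5 rungs, each 43 mm deep and 21 mm tall, span between the inner faces of the rails, front faces flush with the rails. The lowest rung's underside is at z = 256 mm and rungs are spaced 245 mm apart (underside to underside).


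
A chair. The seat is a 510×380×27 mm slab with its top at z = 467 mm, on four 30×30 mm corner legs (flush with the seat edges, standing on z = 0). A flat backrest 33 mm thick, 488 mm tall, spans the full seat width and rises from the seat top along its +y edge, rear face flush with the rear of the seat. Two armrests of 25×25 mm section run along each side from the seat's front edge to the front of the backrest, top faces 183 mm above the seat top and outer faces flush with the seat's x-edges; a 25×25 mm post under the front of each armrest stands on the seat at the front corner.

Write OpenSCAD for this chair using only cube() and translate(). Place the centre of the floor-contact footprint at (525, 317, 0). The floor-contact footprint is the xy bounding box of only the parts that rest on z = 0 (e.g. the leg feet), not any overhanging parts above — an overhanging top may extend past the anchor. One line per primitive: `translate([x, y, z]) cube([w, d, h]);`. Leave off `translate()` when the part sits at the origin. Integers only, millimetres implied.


translate([270, 127, 440]) cube([510, 380, 27]);
translate([270, 127, 0]) cube([30, 30, 440]);
translate([750, 127, 0]) cube([30, 30, 440]);
translate([270, 477, 0]) cube([30, 30, 440]);
translate([750, 477, 0]) cube([30, 30, 440]);
translate([270, 474, 467]) cube([510, 33, 488]);
translate([270, 127, 625]) cube([25, 347, 25]);
translate([755, 127, 625]) cube([25, 347, 25]);
translate([270, 127, 467]) cube([25, 25, 158]);
translate([755, 127, 467]) cube([25, 25, 158]);


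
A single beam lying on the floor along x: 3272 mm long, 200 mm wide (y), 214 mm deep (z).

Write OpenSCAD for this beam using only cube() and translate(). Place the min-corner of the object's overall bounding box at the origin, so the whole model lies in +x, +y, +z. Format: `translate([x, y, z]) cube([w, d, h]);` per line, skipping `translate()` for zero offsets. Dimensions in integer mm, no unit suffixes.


cube([3272, 200, 214]);


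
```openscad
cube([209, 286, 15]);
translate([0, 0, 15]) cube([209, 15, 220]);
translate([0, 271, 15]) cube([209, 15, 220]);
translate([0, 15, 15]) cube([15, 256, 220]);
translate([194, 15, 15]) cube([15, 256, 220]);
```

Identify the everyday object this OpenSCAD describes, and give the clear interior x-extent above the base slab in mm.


An open box. The internal width is 179 mm.

A 209×286 base slab with four walls standing on it — an open box. The base is 209 mm wide and the walls are 15 mm thick, so the internal width is 209 − 2 × 15 = 179 mm.


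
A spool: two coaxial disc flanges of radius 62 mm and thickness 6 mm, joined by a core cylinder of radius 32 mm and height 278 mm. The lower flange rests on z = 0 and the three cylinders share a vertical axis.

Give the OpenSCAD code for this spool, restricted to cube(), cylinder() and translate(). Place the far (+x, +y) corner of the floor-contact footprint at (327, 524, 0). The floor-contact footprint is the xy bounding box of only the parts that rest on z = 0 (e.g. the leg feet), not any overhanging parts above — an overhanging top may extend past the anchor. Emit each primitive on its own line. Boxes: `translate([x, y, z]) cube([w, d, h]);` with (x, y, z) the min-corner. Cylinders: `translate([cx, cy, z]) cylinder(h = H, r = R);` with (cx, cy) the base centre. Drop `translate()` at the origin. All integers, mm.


translate([265, 462, 0]) cylinder(h = 6, r = 62);
translate([265, 462, 6]) cylinder(h = 278, r = 32);
translate([265, 462, 284]) cylinder(h = 6, r = 62);


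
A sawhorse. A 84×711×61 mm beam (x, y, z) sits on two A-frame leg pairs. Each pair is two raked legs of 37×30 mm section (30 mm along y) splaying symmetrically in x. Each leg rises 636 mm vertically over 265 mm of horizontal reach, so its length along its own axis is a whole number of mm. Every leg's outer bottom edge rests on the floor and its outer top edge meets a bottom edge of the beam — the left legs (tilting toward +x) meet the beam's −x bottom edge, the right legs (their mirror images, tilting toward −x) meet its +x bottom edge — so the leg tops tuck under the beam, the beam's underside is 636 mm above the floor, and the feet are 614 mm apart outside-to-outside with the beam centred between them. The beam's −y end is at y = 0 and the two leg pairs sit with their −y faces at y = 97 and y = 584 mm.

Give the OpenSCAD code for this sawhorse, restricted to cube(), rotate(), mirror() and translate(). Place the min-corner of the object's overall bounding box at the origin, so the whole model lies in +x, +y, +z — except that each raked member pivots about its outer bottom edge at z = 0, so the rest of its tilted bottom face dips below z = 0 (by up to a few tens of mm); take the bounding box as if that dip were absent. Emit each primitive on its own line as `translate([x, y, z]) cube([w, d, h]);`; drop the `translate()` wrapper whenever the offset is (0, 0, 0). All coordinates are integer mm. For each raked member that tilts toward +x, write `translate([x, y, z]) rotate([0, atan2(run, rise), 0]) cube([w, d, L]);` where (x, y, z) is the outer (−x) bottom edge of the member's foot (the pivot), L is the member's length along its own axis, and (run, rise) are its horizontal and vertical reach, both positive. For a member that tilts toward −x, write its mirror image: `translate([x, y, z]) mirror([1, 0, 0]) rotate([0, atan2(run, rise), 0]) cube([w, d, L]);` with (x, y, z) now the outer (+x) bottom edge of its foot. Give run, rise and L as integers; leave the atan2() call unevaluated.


translate([265, 0, 636]) cube([84, 711, 61]);
translate([0, 97, 0]) rotate([0, atan2(265, 636), 0]) cube([37, 30, 689]);
translate([614, 97, 0]) mirror([1, 0, 0]) rotate([0, atan2(265, 636), 0]) cube([37, 30, 689]);
translate([0, 584, 0]) rotate([0, atan2(265, 636), 0]) cube([37, 30, 689]);
translate([614, 584, 0]) mirror([1, 0, 0]) rotate([0, atan2(265, 636), 0]) cube([37, 30, 689]);


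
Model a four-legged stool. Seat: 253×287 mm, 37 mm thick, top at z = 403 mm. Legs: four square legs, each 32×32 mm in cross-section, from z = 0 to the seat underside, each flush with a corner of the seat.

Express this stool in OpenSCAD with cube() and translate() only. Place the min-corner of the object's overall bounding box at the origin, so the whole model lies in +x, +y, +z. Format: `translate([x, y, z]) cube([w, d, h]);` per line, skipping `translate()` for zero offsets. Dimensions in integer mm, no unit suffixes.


translate([0, 0, 366]) cube([253, 287, 37]);
cube([32, 32, 366]);
translate([221, 0, 0]) cube([32, 32, 366]);
translate([0, 255, 0]) cube([32, 32, 366]);
translate([221, 255, 0]) cube([32, 32, 366]);


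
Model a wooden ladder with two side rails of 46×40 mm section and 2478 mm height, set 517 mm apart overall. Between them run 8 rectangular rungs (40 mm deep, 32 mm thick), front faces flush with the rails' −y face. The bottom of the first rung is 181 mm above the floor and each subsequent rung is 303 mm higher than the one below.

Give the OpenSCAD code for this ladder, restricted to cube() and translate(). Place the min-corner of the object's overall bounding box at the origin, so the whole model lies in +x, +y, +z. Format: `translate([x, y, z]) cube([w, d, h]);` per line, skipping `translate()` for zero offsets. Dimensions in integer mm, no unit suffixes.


// rung span = 517 - 2*46 = 425
// rung[k] z = 181 + k*303
cube([46, 40, 2478]);
translate([471, 0, 0]) cube([46, 40, 2478]);
translate([46, 0, 181]) cube([425, 40, 32]);
translate([46, 0, 484]) cube([425, 40, 32]);
translate([46, 0, 787]) cube([425, 40, 32]);
translate([46, 0, 1090]) cube([425, 40, 32]);
translate([46, 0, 1393]) cube([425, 40, 32]);
translate([46, 0, 1696]) cube([425, 40, 32]);
translate([46, 0, 1999]) cube([425, 40, 32]);
translate([46, 0, 2302]) cube([425, 40, 32]);


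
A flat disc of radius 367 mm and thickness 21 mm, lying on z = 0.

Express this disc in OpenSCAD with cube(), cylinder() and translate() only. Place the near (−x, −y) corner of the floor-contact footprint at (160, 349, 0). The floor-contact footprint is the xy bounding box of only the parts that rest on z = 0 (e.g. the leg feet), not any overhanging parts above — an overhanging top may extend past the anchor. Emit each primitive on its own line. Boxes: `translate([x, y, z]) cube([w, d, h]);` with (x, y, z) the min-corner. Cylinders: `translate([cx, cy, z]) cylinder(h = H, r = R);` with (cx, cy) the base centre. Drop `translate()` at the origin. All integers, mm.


translate([527, 716, 0]) cylinder(h = 21, r = 367);


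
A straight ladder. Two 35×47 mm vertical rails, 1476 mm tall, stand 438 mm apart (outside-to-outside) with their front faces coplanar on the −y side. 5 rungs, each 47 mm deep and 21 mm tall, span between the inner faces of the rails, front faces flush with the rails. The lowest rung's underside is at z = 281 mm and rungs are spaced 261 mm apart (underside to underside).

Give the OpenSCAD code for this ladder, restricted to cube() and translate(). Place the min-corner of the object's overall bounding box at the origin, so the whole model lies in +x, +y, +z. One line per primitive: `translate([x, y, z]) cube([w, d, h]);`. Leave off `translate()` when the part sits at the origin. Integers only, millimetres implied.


// rung span = 438 - 2*35 = 368
// rung[k] z = 281 + k*261
cube([35, 47, 1476]);
translate([403, 0, 0]) cube([35, 47, 1476]);
translate([35, 0, 281]) cube([368, 47, 21]);
translate([35, 0, 542]) cube([368, 47, 21]);
translate([35, 0, 803]) cube([368, 47, 21]);
translate([35, 0, 1064]) cube([368, 47, 21]);
translate([35, 0, 1325]) cube([368, 47, 21]);


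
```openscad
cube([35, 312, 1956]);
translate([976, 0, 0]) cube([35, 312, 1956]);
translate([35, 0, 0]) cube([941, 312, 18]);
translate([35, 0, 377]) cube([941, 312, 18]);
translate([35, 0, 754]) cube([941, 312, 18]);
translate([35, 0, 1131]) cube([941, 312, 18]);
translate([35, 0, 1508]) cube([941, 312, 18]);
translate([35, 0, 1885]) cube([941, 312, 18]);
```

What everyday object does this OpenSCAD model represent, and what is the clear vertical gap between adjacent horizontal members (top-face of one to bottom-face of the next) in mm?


A bookshelf. The clear shelf gap is 359 mm.

Two tall side panels with 6 horizontal boards between them — a bookshelf. The first two shelf undersides are at z = 0 and z = 377; with shelf thickness 18, the clear gap is 377 − 0 − 18 = 359 mm.


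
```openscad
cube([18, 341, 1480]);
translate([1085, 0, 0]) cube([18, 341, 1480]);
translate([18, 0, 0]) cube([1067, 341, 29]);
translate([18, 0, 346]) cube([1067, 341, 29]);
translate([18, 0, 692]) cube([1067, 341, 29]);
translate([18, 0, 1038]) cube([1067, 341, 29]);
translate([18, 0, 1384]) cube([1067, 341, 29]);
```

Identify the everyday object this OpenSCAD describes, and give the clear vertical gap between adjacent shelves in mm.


A bookshelf. The clear shelf gap is 317 mm.

Two tall side panels with 5 horizontal boards between them — a bookshelf. The first two shelf undersides are at z = 0 and z = 346; with shelf thickness 29, the clear gap is 346 − 0 − 29 = 317 mm.


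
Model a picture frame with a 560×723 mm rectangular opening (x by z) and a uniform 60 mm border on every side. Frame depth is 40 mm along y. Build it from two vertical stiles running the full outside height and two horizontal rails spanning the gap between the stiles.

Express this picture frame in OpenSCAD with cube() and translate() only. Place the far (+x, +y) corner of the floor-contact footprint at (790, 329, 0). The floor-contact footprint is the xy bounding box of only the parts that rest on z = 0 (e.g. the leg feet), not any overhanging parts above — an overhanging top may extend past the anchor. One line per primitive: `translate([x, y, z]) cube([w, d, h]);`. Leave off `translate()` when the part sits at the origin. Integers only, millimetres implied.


translate([110, 289, 0]) cube([60, 40, 843]);
translate([730, 289, 0]) cube([60, 40, 843]);
translate([170, 289, 0]) cube([560, 40, 60]);
translate([170, 289, 783]) cube([560, 40, 60]);


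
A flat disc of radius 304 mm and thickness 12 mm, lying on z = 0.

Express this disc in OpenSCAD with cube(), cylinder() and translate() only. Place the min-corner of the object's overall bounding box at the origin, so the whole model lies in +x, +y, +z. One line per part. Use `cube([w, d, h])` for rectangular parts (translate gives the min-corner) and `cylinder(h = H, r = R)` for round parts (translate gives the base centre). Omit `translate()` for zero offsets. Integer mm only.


translate([304, 304, 0]) cylinder(h = 12, r = 304);


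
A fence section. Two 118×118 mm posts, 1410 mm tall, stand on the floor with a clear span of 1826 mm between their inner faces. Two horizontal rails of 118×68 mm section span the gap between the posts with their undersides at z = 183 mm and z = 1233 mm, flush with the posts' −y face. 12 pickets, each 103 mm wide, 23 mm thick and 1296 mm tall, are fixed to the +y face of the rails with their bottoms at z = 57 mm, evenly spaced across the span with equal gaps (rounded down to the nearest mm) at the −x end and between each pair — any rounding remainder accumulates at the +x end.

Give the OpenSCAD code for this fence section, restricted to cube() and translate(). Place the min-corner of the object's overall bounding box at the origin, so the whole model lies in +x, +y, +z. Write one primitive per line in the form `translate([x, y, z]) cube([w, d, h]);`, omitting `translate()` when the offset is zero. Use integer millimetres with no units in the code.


cube([118, 118, 1410]);
translate([1944, 0, 0]) cube([118, 118, 1410]);
translate([118, 0, 183]) cube([1826, 118, 68]);
translate([118, 0, 1233]) cube([1826, 118, 68]);
translate([163, 118, 57]) cube([103, 23, 1296]);
translate([311, 118, 57]) cube([103, 23, 1296]);
translate([459, 118, 57]) cube([103, 23, 1296]);
translate([607, 118, 57]) cube([103, 23, 1296]);
translate([755, 118, 57]) cube([103, 23, 1296]);
translate([903, 118, 57]) cube([103, 23, 1296]);
translate([1051, 118, 57]) cube([103, 23, 1296]);
translate([1199, 118, 57]) cube([103, 23, 1296]);
translate([1347, 118, 57]) cube([103, 23, 1296]);
translate([1495, 118, 57]) cube([103, 23, 1296]);
translate([1643, 118, 57]) cube([103, 23, 1296]);
translate([1791, 118, 57]) cube([103, 23, 1296]);


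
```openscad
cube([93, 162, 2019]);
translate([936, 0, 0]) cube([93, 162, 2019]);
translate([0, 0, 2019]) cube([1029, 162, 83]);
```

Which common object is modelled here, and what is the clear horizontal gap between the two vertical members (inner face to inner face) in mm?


A door frame. The clear opening width is 843 mm.

Two 2019 mm tall posts with a header on top — a door frame. The left jamb is 93 mm wide at x = 0; the right jamb starts at x = 936. The clear opening is 936 − 93 = 843 mm.


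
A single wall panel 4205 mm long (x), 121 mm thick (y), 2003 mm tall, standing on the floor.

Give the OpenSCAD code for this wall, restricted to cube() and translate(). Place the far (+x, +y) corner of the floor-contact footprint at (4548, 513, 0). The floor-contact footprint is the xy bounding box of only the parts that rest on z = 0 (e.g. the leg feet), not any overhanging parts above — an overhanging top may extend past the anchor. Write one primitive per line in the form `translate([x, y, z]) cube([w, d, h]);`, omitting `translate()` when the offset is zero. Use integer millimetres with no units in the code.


translate([343, 392, 0]) cube([4205, 121, 2003]);


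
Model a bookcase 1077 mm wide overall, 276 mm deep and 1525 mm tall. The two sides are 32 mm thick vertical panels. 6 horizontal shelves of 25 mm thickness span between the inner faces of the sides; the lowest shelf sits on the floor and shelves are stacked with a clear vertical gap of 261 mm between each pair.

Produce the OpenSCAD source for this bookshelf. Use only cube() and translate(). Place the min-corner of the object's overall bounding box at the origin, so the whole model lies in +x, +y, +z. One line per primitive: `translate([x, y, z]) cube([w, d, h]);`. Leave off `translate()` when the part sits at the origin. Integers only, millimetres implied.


cube([32, 276, 1525]);
translate([1045, 0, 0]) cube([32, 276, 1525]);
translate([32, 0, 0]) cube([1013, 276, 25]);
translate([32, 0, 286]) cube([1013, 276, 25]);
translate([32, 0, 572]) cube([1013, 276, 25]);
translate([32, 0, 858]) cube([1013, 276, 25]);
translate([32, 0, 1144]) cube([1013, 276, 25]);
translate([32, 0, 1430]) cube([1013, 276, 25]);


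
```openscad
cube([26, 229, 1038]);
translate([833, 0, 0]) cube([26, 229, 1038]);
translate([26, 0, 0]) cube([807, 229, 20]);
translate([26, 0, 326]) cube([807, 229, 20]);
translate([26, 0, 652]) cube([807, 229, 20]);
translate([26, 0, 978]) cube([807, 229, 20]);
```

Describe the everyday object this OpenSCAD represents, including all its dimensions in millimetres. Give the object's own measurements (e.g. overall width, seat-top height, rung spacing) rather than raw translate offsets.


An open bookshelf. Two side panels, each 26 mm thick, 229 mm deep and 1038 mm tall, stand 859 mm apart (outside-to-outside). Between them sit 4 shelves, each 20 mm thick and 229 mm deep, spanning the full gap between the sides. The bottom shelf rests on the floor (its underside at z = 0) and the clear gap between one shelf's top and the next shelf's underside is 306 mm.


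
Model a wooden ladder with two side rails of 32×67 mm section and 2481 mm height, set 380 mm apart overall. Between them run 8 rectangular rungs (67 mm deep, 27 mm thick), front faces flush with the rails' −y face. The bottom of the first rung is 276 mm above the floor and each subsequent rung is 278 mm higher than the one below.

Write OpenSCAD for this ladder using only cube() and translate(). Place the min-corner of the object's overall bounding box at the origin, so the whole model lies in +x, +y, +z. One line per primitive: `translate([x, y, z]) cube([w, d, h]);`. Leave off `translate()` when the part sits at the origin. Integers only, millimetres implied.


cube([32, 67, 2481]);
translate([348, 0, 0]) cube([32, 67, 2481]);
translate([32, 0, 276]) cube([316, 67, 27]);
translate([32, 0, 554]) cube([316, 67, 27]);
translate([32, 0, 832]) cube([316, 67, 27]);
translate([32, 0, 1110]) cube([316, 67, 27]);
translate([32, 0, 1388]) cube([316, 67, 27]);
translate([32, 0, 1666]) cube([316, 67, 27]);
translate([32, 0, 1944]) cube([316, 67, 27]);
translate([32, 0, 2222]) cube([316, 67, 27]);


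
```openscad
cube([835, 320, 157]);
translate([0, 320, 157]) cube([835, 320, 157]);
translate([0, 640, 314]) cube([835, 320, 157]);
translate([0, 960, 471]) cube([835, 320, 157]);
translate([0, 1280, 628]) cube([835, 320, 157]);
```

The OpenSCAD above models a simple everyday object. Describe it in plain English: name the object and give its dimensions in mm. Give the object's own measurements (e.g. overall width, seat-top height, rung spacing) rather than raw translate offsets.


A straight staircase of 5 solid steps. Each step is 835 mm wide (x), 320 mm deep (y, the going) and 157 mm tall (the rise). The first step rests on the floor; each subsequent step sits one going further in +y and one rise higher in +z, directly behind and above the previous step with no overlap.


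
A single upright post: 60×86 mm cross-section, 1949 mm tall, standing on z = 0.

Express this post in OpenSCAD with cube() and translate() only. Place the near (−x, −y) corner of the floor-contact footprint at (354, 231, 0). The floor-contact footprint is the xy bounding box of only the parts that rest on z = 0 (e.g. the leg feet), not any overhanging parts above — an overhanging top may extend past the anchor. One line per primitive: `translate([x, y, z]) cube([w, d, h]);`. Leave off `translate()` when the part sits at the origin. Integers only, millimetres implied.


translate([354, 231, 0]) cube([60, 86, 1949]);


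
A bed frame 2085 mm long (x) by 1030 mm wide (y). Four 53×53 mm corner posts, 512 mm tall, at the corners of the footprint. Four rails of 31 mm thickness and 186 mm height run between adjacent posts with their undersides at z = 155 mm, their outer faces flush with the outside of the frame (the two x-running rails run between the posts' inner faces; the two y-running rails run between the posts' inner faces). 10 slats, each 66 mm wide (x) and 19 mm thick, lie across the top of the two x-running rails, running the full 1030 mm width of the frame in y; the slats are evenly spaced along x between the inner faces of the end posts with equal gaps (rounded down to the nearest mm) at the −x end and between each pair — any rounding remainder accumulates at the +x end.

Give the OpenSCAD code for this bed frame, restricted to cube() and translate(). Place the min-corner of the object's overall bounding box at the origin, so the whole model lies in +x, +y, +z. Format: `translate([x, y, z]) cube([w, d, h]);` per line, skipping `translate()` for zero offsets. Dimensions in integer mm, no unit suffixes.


cube([53, 53, 512]);
translate([0, 977, 0]) cube([53, 53, 512]);
translate([2032, 0, 0]) cube([53, 53, 512]);
translate([2032, 977, 0]) cube([53, 53, 512]);
translate([53, 0, 155]) cube([1979, 31, 186]);
translate([53, 999, 155]) cube([1979, 31, 186]);
translate([0, 53, 155]) cube([31, 924, 186]);
translate([2054, 53, 155]) cube([31, 924, 186]);
translate([172, 0, 341]) cube([66, 1030, 19]);
translate([357, 0, 341]) cube([66, 1030, 19]);
translate([542, 0, 341]) cube([66, 1030, 19]);
translate([727, 0, 341]) cube([66, 1030, 19]);
translate([912, 0, 341]) cube([66, 1030, 19]);
translate([1097, 0, 341]) cube([66, 1030, 19]);
translate([1282, 0, 341]) cube([66, 1030, 19]);
translate([1467, 0, 341]) cube([66, 1030, 19]);
translate([1652, 0, 341]) cube([66, 1030, 19]);
translate([1837, 0, 341]) cube([66, 1030, 19]);


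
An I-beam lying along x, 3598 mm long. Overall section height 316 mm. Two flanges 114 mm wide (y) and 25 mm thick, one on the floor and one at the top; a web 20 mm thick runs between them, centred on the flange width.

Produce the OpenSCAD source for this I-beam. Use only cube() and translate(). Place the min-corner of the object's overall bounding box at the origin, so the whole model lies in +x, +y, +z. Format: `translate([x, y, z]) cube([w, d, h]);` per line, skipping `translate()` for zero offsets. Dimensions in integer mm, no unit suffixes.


cube([3598, 114, 25]);
translate([0, 47, 25]) cube([3598, 20, 266]);
translate([0, 0, 291]) cube([3598, 114, 25]);


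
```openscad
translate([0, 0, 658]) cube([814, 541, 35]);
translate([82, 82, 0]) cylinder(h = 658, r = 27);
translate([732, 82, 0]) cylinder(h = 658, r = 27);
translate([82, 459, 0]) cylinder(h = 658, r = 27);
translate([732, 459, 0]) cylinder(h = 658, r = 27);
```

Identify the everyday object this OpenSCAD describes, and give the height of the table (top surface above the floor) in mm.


A table. The table height is 693 mm.

A 814×541×35 slab sits at z = 658 on four Ø54 mm round legs — a table. The top surface is at 658 + 35 = 693 mm.


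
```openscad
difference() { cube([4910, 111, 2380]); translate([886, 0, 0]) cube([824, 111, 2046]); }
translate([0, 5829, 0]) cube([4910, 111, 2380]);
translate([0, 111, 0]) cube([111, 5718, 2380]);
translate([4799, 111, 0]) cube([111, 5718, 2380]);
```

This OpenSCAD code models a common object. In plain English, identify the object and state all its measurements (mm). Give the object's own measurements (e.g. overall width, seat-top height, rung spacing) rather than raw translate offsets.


A single room: four walls, each 2380 mm tall and 111 mm thick, enclosing an outside footprint 4910×5940 mm (x × y), no floor or roof. The front and back walls (−y and +y sides) run the full x-width; the side walls fit between their inner faces. A door opening 824 mm wide and 2046 mm tall is cut through the front wall from the floor up, its −x edge 886 mm from the wall's −x end.


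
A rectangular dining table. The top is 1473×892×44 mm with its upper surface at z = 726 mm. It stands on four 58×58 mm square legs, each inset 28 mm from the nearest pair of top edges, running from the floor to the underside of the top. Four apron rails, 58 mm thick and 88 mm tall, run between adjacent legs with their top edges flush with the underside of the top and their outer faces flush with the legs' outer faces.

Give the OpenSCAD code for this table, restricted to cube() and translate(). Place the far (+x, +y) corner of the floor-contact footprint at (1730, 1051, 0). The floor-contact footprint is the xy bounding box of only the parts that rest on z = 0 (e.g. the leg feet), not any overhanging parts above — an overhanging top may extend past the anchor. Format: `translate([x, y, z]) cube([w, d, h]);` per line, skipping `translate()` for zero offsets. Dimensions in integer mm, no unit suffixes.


// leg_h = 726 - 44 = 682
// apron z = 682 - 88 = 594
translate([285, 187, 682]) cube([1473, 892, 44]);
translate([313, 215, 0]) cube([58, 58, 682]);
translate([1672, 215, 0]) cube([58, 58, 682]);
translate([313, 993, 0]) cube([58, 58, 682]);
translate([1672, 993, 0]) cube([58, 58, 682]);
translate([371, 215, 594]) cube([1301, 58, 88]);
translate([371, 993, 594]) cube([1301, 58, 88]);
translate([313, 273, 594]) cube([58, 720, 88]);
translate([1672, 273, 594]) cube([58, 720, 88]);


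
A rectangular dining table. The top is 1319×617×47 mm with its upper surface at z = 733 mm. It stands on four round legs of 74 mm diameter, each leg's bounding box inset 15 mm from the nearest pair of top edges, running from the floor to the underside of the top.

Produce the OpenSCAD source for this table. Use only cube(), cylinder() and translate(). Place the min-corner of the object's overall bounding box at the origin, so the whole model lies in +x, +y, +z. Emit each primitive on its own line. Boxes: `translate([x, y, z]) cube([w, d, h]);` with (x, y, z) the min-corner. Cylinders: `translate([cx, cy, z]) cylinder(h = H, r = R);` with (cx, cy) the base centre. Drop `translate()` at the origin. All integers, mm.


translate([0, 0, 686]) cube([1319, 617, 47]);
translate([52, 52, 0]) cylinder(h = 686, r = 37);
translate([1267, 52, 0]) cylinder(h = 686, r = 37);
translate([52, 565, 0]) cylinder(h = 686, r = 37);
translate([1267, 565, 0]) cylinder(h = 686, r = 37);


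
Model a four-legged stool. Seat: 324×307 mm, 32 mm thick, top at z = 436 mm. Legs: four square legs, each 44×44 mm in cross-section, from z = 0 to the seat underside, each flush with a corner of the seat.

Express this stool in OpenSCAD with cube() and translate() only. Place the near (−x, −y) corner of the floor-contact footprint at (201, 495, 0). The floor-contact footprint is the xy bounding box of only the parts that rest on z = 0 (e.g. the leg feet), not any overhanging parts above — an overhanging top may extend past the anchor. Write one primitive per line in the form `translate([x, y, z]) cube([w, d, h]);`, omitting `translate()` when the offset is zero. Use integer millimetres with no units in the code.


translate([201, 495, 404]) cube([324, 307, 32]);
translate([201, 495, 0]) cube([44, 44, 404]);
translate([481, 495, 0]) cube([44, 44, 404]);
translate([201, 758, 0]) cube([44, 44, 404]);
translate([481, 758, 0]) cube([44, 44, 404]);


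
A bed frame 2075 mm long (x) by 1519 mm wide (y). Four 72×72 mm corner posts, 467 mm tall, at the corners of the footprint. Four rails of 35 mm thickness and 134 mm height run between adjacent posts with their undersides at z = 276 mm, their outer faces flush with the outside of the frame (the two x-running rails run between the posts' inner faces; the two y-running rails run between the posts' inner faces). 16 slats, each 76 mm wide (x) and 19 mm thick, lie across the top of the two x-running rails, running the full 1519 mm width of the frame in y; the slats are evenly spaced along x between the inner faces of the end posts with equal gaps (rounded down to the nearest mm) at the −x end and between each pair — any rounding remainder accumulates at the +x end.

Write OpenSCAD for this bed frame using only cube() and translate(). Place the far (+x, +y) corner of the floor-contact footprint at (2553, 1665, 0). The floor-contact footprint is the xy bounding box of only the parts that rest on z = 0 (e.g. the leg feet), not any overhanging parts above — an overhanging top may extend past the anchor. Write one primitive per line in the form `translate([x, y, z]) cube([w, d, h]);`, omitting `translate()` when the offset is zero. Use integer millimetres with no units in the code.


translate([478, 146, 0]) cube([72, 72, 467]);
translate([478, 1593, 0]) cube([72, 72, 467]);
translate([2481, 146, 0]) cube([72, 72, 467]);
translate([2481, 1593, 0]) cube([72, 72, 467]);
translate([550, 146, 276]) cube([1931, 35, 134]);
translate([550, 1630, 276]) cube([1931, 35, 134]);
translate([478, 218, 276]) cube([35, 1375, 134]);
translate([2518, 218, 276]) cube([35, 1375, 134]);
translate([592, 146, 410]) cube([76, 1519, 19]);
translate([710, 146, 410]) cube([76, 1519, 19]);
translate([828, 146, 410]) cube([76, 1519, 19]);
translate([946, 146, 410]) cube([76, 1519, 19]);
translate([1064, 146, 410]) cube([76, 1519, 19]);
translate([1182, 146, 410]) cube([76, 1519, 19]);
translate([1300, 146, 410]) cube([76, 1519, 19]);
translate([1418, 146, 410]) cube([76, 1519, 19]);
translate([1536, 146, 410]) cube([76, 1519, 19]);
translate([1654, 146, 410]) cube([76, 1519, 19]);
translate([1772, 146, 410]) cube([76, 1519, 19]);
translate([1890, 146, 410]) cube([76, 1519, 19]);
translate([2008, 146, 410]) cube([76, 1519, 19]);
translate([2126, 146, 410]) cube([76, 1519, 19]);
translate([2244, 146, 410]) cube([76, 1519, 19]);
translate([2362, 146, 410]) cube([76, 1519, 19]);


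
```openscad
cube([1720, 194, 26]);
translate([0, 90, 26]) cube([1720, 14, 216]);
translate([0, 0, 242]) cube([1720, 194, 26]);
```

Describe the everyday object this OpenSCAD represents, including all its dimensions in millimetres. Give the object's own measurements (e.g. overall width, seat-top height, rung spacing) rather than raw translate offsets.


An I-beam lying along x, 1720 mm long. Overall section height 268 mm. Two flanges 194 mm wide (y) and 26 mm thick, one on the floor and one at the top; a web 14 mm thick runs between them, centred on the flange width.


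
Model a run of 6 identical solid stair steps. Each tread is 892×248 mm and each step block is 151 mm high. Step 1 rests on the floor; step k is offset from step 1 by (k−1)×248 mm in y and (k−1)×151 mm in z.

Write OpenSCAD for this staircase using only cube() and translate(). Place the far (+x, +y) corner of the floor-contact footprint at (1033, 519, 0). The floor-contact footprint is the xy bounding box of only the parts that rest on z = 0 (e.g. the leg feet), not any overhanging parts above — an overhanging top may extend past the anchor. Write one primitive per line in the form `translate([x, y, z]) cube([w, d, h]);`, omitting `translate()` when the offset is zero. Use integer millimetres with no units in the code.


translate([141, 271, 0]) cube([892, 248, 151]);
translate([141, 519, 151]) cube([892, 248, 151]);
translate([141, 767, 302]) cube([892, 248, 151]);
translate([141, 1015, 453]) cube([892, 248, 151]);
translate([141, 1263, 604]) cube([892, 248, 151]);
translate([141, 1511, 755]) cube([892, 248, 151]);


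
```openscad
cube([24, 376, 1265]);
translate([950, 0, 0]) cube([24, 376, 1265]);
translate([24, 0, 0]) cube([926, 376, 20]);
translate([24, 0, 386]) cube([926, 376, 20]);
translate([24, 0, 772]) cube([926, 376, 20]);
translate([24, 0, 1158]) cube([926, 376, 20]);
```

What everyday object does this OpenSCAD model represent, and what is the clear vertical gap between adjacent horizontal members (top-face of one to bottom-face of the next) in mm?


A bookshelf. The clear shelf gap is 366 mm.

Two tall side panels with 4 horizontal boards between them — a bookshelf. The first two shelf undersides are at z = 0 and z = 386; with shelf thickness 20, the clear gap is 386 − 0 − 20 = 366 mm.


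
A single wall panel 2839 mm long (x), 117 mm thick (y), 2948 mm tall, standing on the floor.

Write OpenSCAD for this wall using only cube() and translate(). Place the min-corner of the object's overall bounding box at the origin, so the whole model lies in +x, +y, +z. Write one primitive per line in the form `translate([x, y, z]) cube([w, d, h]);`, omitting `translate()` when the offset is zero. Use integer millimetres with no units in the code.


cube([2839, 117, 2948]);


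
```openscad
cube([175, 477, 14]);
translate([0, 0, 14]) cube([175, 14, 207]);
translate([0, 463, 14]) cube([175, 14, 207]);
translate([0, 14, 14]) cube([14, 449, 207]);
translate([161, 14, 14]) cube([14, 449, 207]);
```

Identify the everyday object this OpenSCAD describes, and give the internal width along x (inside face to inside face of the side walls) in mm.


An open box. The internal width is 147 mm.

A 175×477 base slab with four walls standing on it — an open box. The base is 175 mm wide and the walls are 14 mm thick, so the internal width is 175 − 2 × 14 = 147 mm.


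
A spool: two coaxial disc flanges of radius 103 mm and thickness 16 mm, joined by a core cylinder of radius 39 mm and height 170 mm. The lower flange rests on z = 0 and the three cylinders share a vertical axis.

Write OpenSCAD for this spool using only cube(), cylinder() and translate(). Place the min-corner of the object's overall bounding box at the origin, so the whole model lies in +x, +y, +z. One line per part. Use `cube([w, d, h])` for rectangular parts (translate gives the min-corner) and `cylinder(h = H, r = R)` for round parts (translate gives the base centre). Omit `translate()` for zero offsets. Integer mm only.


translate([103, 103, 0]) cylinder(h = 16, r = 103);
translate([103, 103, 16]) cylinder(h = 170, r = 39);
translate([103, 103, 186]) cylinder(h = 16, r = 103);


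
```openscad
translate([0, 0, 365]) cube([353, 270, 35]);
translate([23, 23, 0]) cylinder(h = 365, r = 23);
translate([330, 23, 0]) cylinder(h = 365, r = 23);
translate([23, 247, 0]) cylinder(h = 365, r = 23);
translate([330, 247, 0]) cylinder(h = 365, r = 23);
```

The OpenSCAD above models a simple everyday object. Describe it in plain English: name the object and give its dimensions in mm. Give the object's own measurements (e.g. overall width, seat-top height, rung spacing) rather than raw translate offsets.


A four-legged stool. The seat is a 353×270×35 mm slab whose top surface is at z = 400 mm; four round legs, each 46 mm in diameter, run from the floor (z = 0) to the underside of the seat, each leg's axis is inset half a diameter from the nearest pair of seat edges (so the leg's bounding box is flush with the corner).


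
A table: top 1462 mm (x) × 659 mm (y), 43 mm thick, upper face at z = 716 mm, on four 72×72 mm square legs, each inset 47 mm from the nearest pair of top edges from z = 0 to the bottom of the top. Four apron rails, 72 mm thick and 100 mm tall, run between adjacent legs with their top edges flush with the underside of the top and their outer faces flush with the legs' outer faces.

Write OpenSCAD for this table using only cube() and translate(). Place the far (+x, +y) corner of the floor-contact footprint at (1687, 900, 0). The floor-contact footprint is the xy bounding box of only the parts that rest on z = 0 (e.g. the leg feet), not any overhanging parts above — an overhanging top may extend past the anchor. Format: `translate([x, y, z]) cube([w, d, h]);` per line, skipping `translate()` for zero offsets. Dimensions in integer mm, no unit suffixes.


translate([272, 288, 673]) cube([1462, 659, 43]);
translate([319, 335, 0]) cube([72, 72, 673]);
translate([1615, 335, 0]) cube([72, 72, 673]);
translate([319, 828, 0]) cube([72, 72, 673]);
translate([1615, 828, 0]) cube([72, 72, 673]);
translate([391, 335, 573]) cube([1224, 72, 100]);
translate([391, 828, 573]) cube([1224, 72, 100]);
translate([319, 407, 573]) cube([72, 421, 100]);
translate([1615, 407, 573]) cube([72, 421, 100]);


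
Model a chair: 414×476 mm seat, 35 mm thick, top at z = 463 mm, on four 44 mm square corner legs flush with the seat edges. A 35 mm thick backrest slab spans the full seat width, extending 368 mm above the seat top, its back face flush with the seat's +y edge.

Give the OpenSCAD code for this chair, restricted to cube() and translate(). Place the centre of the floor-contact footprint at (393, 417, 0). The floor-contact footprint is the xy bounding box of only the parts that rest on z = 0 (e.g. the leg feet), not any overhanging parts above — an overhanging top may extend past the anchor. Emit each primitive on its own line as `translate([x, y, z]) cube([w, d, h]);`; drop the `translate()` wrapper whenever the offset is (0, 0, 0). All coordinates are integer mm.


translate([186, 179, 428]) cube([414, 476, 35]);
translate([186, 179, 0]) cube([44, 44, 428]);
translate([556, 179, 0]) cube([44, 44, 428]);
translate([186, 611, 0]) cube([44, 44, 428]);
translate([556, 611, 0]) cube([44, 44, 428]);
translate([186, 620, 463]) cube([414, 35, 368]);
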